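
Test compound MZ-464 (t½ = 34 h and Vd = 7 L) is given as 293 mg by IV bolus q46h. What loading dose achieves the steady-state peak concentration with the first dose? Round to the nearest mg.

482 mg

f = (1/2)^(46/34) ≈ 0.391493; accumulation ratio R = 1/(1−f) ≈ 1.64337.
Loading dose to hit Cmax,ss on first dose: D_load = D_maint·R ≈ 293 × 1.64337 ≈ 481.51 mg.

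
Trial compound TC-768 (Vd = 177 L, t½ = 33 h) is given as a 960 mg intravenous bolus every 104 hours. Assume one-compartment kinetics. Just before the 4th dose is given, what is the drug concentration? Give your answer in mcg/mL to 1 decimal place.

f = (1/2)^(τ/t½) = (1/2)^(104/33) ≈ 0.1125.
C₀ = D/Vd = 960/177 ≈ 5.424 mcg/mL.
Before the 4th dose, 3 doses have been given. Superposition: Cmin = C₀·(f + f² + … + f^3).
≈ 5.424 × (0.1125 + 0.0127 + 0.0014) ≈ 5.424 × 0.1266 ≈ 0.687 mcg/mL.

0.7 mcg/mL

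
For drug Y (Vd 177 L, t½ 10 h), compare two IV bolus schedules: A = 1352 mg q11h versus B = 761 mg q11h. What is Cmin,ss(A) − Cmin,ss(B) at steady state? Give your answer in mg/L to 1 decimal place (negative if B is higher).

Regimen A: f = (1/2)^(11/10) ≈ 0.4665; Cmin,ss = (1352/177)·f/(1−f) ≈ 6.679 mg/L.
Regimen B: f = (1/2)^(11/10) ≈ 0.4665; Cmin,ss = (761/177)·f/(1−f) ≈ 3.759 mg/L.
Difference ≈ 6.679 − 3.759 ≈ 2.920 mg/L.

2.9 mg/L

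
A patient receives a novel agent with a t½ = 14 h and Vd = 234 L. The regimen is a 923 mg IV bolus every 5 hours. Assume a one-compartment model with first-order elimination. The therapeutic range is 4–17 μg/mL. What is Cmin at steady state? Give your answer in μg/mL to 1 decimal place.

k = ln2/t½ = ln2/14 ≈ 0.049511 h⁻¹; fraction remaining f = e^(−kτ) = e^(−0.049511×5) ≈ 0.7807.
Each bolus raises the concentration by D/Vd = 923/234 ≈ 3.944 μg/mL.
Steady-state trough Cmin,ss = C₀·f/(1−f) ≈ 3.944 × 0.7807/0.2193 ≈ 14.040 μg/mL.
Trough 14.0 μg/mL vs MEC 4 μg/mL: adequate.

14.0 μg/mL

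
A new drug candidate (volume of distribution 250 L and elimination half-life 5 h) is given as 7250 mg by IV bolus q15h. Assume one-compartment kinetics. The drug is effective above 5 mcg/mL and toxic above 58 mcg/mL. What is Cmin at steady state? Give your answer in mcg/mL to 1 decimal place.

τ = 15 h = 3 half-lives, so f = (1/2)^3 = 0.125.
At steady state, R = 1/(1 − 0.125) = 8/7.
Single-dose peak C₀ = D/Vd = 7250/250 = 29 mcg/mL.
Steady-state peak Cmax,ss = C₀·R = 29 × 8/7 ≈ 33.143 mcg/mL.
Steady-state trough Cmin,ss = Cmax,ss·f ≈ 33.143 × 0.125 ≈ 4.143 mcg/mL.
Trough 4.1 mcg/mL vs MEC 5 mcg/mL: subtherapeutic.

4.1 mcg/mL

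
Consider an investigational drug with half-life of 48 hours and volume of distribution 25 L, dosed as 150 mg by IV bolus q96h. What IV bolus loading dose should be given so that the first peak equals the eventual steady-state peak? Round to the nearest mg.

f = (1/2)^(96/48) ≈ 0.250000; accumulation ratio R = 1/(1−f) ≈ 1.33333.
Loading dose to hit Cmax,ss on first dose: D_load = D_maint·R ≈ 150 × 1.33333 ≈ 200.00 mg.

200 mg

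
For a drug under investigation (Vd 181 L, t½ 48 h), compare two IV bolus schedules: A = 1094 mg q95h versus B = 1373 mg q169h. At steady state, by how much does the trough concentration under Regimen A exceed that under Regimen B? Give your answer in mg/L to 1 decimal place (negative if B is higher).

Regimen A: f = (1/2)^(95/48) ≈ 0.2536; Cmin,ss = (1094/181)·f/(1−f) ≈ 2.054 mg/L.
Regimen B: f = (1/2)^(169/48) ≈ 0.0871; Cmin,ss = (1373/181)·f/(1−f) ≈ 0.724 mg/L.
Difference ≈ 2.054 − 0.724 ≈ 1.330 mg/L.

1.3 mg/L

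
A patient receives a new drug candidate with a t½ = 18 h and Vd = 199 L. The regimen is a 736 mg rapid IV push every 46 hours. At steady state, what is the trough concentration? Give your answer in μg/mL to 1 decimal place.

0.8 μg/mL

Over one 46-h interval, 46/18 ≈ 2.5556 half-lives elapse, leaving f ≈ 0.1701 of each dose.
Each bolus raises the concentration by D/Vd = 736/199 ≈ 3.698 μg/mL.
Steady-state trough Cmin,ss = C₀·f/(1−f) ≈ 3.698 × 0.1701/0.8299 ≈ 0.758 μg/mL.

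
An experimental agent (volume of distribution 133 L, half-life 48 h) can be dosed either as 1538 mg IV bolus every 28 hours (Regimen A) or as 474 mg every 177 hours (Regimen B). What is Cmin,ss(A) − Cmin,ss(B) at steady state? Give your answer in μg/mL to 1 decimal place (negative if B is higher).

22.9 μg/mL

Regimen A: f = (1/2)^(28/48) ≈ 0.6674; Cmin,ss = (1538/133)·f/(1−f) ≈ 23.204 μg/mL.
Regimen B: f = (1/2)^(177/48) ≈ 0.0776; Cmin,ss = (474/133)·f/(1−f) ≈ 0.300 μg/mL.
Difference ≈ 23.204 − 0.300 ≈ 22.904 μg/mL.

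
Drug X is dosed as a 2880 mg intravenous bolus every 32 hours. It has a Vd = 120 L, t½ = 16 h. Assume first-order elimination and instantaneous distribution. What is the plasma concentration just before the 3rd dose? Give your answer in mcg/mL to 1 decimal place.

f = (1/2)^(τ/t½) = (1/2)^(32/16) ≈ 0.2500.
C₀ = D/Vd = 2880/120 ≈ 24.000 mcg/mL.
Before the 3rd dose, 2 doses have been given. Superposition: Cmin = C₀·(f + f²).
≈ 24.000 × (0.2500 + 0.0625) ≈ 24.000 × 0.3125 ≈ 7.500 mcg/mL.

7.5 mcg/mL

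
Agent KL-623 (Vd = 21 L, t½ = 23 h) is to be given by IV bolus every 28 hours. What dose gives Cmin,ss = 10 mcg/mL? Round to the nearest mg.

τ/t½ = 28/23 ≈ 1.2174, so f = (1/2)^(28/23) ≈ 0.430060.
Cmin,ss = (D/Vd)·f/(1−f), so D = Cmin,ss·Vd·(1−f)/f.
D = 10 × 21 × (1−f)/f ≈ 10 × 21 × 1.32526 ≈ 278.30 mg.

278 mg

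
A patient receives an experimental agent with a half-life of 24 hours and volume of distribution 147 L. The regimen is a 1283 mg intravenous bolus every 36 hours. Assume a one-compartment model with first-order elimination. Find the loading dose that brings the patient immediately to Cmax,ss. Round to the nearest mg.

f = (1/2)^(36/24) ≈ 0.353553; accumulation ratio R = 1/(1−f) ≈ 1.54692.
Loading dose to hit Cmax,ss on first dose: D_load = D_maint·R ≈ 1283 × 1.54692 ≈ 1984.70 mg.

1985 mg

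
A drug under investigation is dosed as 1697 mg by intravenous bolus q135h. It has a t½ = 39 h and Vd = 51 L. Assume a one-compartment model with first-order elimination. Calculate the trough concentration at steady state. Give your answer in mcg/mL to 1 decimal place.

Over one 135-h interval, 135/39 ≈ 3.4615 half-lives elapse, leaving f ≈ 0.0908 of each dose.
Single-dose peak C₀ = D/Vd = 1697/51 ≈ 33.275 mcg/mL.
Steady-state trough Cmin,ss = C₀·f/(1−f) ≈ 33.275 × 0.0908/0.9092 ≈ 3.323 mcg/mL.

3.3 mcg/mL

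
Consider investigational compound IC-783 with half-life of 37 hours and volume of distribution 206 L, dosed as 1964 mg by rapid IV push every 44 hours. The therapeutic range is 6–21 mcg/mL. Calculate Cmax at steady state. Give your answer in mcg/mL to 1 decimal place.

τ/t½ = 44/37 ≈ 1.1892, so fraction remaining f = (1/2)^(44/37) ≈ 0.4385.
At steady state, accumulation factor R = 1/(1 − e^(−kτ)) ≈ 1.7809.
Single-dose peak C₀ = D/Vd = 1964/206 ≈ 9.534 mcg/mL.
Cmax,ss = C₀/(1 − f) ≈ 9.534/0.5615 ≈ 16.980 mcg/mL.
Peak 17.0 mcg/mL vs MTC 21 mcg/mL: below toxic threshold.

17.0 mcg/mL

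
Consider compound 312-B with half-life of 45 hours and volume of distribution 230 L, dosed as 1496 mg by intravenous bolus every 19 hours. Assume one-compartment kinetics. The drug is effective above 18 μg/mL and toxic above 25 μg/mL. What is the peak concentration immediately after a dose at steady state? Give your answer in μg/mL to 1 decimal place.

Over one 19-h interval, 19/45 ≈ 0.42222 half-lives elapse, leaving f ≈ 0.7463 of each dose.
Accumulation ratio R = 1/(1 − f) ≈ 1/0.2537 ≈ 3.9417.
Each bolus raises the concentration by D/Vd = 1496/230 ≈ 6.504 μg/mL.
Steady-state peak Cmax,ss = C₀·R ≈ 6.504 × 3.9417 ≈ 25.637 μg/mL.
Peak 25.6 μg/mL vs MTC 25 μg/mL: exceeds toxic threshold.

25.6 μg/mL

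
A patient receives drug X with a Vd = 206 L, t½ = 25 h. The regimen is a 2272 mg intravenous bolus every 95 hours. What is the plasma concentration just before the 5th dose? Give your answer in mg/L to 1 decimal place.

f = (1/2)^(τ/t½) = (1/2)^(95/25) ≈ 0.0718.
C₀ = D/Vd = 2272/206 ≈ 11.029 mg/L.
Before the 5th dose, 4 doses have been given. Superposition: Cmin = C₀·(f + f² + … + f^4).
≈ 11.029 × (0.0718 + 0.0052 + 0.0004 + 0.0000) ≈ 11.029 × 0.0774 ≈ 0.854 mg/L.

0.9 mg/L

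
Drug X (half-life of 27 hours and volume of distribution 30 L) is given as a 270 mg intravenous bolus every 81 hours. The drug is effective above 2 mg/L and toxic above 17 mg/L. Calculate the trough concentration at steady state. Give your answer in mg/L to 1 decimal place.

1.3 mg/L

τ = 81 h = 3 half-lives, so f = (1/2)^3 = 0.125.
Accumulation ratio R = 1/(1 − f) = 1/0.875 = 8/7.
Single-dose peak C₀ = D/Vd = 270/30 = 9 mg/L.
Steady-state peak Cmax,ss = C₀·R = 9 × 8/7 ≈ 10.286 mg/L.
Steady-state trough Cmin,ss = Cmax,ss·f ≈ 10.286 × 0.125 ≈ 1.286 mg/L.
Trough 1.3 mg/L vs MEC 2 mg/L: subtherapeutic.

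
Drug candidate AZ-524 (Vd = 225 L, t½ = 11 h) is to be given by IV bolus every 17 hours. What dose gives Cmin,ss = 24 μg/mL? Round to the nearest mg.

τ/t½ = 17/11 ≈ 1.5455, so f = (1/2)^(17/11) ≈ 0.342588.
Cmin,ss = (D/Vd)·f/(1−f), so D = Cmin,ss·Vd·(1−f)/f.
D = 24 × 225 × (1−f)/f ≈ 24 × 225 × 1.91896 ≈ 10362.38 mg.

10362 mg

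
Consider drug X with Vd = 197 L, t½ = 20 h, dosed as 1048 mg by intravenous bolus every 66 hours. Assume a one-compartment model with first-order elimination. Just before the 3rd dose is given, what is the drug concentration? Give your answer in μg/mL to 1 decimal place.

f = (1/2)^(τ/t½) = (1/2)^(66/20) ≈ 0.1015.
C₀ = D/Vd = 1048/197 ≈ 5.320 μg/mL.
Before the 3rd dose, 2 doses have been given. Superposition: Cmin = C₀·(f + f²).
≈ 5.320 × (0.1015 + 0.0103) ≈ 5.320 × 0.1118 ≈ 0.595 μg/mL.

0.6 μg/mL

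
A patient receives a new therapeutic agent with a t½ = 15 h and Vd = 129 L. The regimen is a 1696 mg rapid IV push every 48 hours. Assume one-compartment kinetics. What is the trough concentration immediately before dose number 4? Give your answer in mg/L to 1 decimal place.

1.6 mg/L

f = (1/2)^(τ/t½) = (1/2)^(48/15) ≈ 0.1088.
C₀ = D/Vd = 1696/129 ≈ 13.147 mg/L.
Before the 4th dose, 3 doses have been given. Superposition: Cmin = C₀·(f + f² + … + f^3).
≈ 13.147 × (0.1088 + 0.0118 + 0.0013) ≈ 13.147 × 0.1219 ≈ 1.603 mg/L.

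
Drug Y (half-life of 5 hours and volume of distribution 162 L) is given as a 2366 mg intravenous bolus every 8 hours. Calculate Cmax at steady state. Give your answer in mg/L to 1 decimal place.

21.8 mg/L

k = ln2/t½ = ln2/5 ≈ 0.138629 h⁻¹; fraction remaining f = e^(−kτ) = e^(−0.138629×8) ≈ 0.3299.
Accumulation ratio R = 1/(1 − f) ≈ 1/0.6701 ≈ 1.4923.
Single-dose peak C₀ = D/Vd = 2366/162 ≈ 14.605 mg/L.
Cmax,ss = C₀/(1 − f) ≈ 14.605/0.6701 ≈ 21.795 mg/L.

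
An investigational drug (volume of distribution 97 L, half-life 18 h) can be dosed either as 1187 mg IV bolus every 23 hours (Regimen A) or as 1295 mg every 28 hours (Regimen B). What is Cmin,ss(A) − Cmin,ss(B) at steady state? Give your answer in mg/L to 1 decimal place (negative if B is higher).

Regimen A: f = (1/2)^(23/18) ≈ 0.4124; Cmin,ss = (1187/97)·f/(1−f) ≈ 8.588 mg/L.
Regimen B: f = (1/2)^(28/18) ≈ 0.3402; Cmin,ss = (1295/97)·f/(1−f) ≈ 6.884 mg/L.
Difference ≈ 8.588 − 6.884 ≈ 1.704 mg/L.

1.7 mg/L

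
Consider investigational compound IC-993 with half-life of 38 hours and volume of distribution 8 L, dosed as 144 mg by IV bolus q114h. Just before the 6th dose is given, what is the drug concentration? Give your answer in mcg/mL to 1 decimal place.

2.6 mcg/mL

f = (1/2)^(τ/t½) = (1/2)^(114/38) ≈ 0.1250.
C₀ = D/Vd = 144/8 ≈ 18.000 mcg/mL.
Before the 6th dose, 5 doses have been given. Superposition: Cmin = C₀·(f + f² + … + f^5).
≈ 18.000 × (0.1250 + 0.0156 + 0.0020 + 0.0002 + 0.0000) ≈ 18.000 × 0.1428 ≈ 2.570 mcg/mL.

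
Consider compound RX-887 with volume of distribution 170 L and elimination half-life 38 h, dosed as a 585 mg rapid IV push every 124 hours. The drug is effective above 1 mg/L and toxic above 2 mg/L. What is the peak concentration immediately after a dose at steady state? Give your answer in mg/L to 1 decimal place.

3.8 mg/L

Over one 124-h interval, 124/38 ≈ 3.2632 half-lives elapse, leaving f ≈ 0.1042 of each dose.
Accumulation ratio R = 1/(1 − f) ≈ 1/0.8958 ≈ 1.1163.
Single-dose peak C₀ = D/Vd = 585/170 ≈ 3.441 mg/L.
Steady-state peak Cmax,ss = C₀·R ≈ 3.441 × 1.1163 ≈ 3.841 mg/L.
Peak 3.8 mg/L vs MTC 2 mg/L: exceeds toxic threshold.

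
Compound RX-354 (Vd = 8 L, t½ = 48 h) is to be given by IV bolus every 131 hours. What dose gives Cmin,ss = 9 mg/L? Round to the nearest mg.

405 mg

τ/t½ = 131/48 ≈ 2.7292, so f = (1/2)^(131/48) ≈ 0.150813.
Cmin,ss = (D/Vd)·f/(1−f), so D = Cmin,ss·Vd·(1−f)/f.
D = 9 × 8 × (1−f)/f ≈ 9 × 8 × 5.63073 ≈ 405.41 mg.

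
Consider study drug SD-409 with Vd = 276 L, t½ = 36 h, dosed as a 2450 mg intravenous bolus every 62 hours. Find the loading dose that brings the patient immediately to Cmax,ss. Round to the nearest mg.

3515 mg

f = (1/2)^(62/36) ≈ 0.303082; accumulation ratio R = 1/(1−f) ≈ 1.43489.
Loading dose to hit Cmax,ss on first dose: D_load = D_maint·R ≈ 2450 × 1.43489 ≈ 3515.48 mg.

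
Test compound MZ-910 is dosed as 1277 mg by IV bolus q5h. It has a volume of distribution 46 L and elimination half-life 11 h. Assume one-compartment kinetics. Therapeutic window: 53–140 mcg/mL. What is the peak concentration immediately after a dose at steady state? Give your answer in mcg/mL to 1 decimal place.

k = ln2/t½ = ln2/11 ≈ 0.063013 h⁻¹; fraction remaining f = e^(−kτ) = e^(−0.063013×5) ≈ 0.7297.
Accumulation ratio R = 1/(1 − f) ≈ 1/0.2703 ≈ 3.6996.
Single-dose peak C₀ = D/Vd = 1277/46 ≈ 27.761 mcg/mL.
Steady-state peak Cmax,ss = C₀·R ≈ 27.761 × 3.6996 ≈ 102.705 mcg/mL.
Peak 102.7 mcg/mL vs MTC 140 mcg/mL: below toxic threshold.

102.7 mcg/mL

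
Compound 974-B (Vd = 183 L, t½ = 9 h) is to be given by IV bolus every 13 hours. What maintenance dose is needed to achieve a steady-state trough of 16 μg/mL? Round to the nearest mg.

5041 mg

τ/t½ = 13/9 ≈ 1.4444, so f = (1/2)^(13/9) ≈ 0.367434.
Cmin,ss = (D/Vd)·f/(1−f), so D = Cmin,ss·Vd·(1−f)/f.
D = 16 × 183 × (1−f)/f ≈ 16 × 183 × 1.72158 ≈ 5040.79 mg.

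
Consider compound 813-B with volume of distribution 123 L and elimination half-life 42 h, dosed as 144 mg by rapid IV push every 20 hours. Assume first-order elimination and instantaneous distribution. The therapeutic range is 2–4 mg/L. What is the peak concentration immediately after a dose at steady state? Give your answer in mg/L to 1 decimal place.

4.2 mg/L

Over one 20-h interval, 20/42 ≈ 0.47619 half-lives elapse, leaving f ≈ 0.7189 of each dose.
Accumulation ratio R = 1/(1 − f) ≈ 1/0.2811 ≈ 3.5575.
Each bolus raises the concentration by D/Vd = 144/123 ≈ 1.171 mg/L.
Steady-state peak Cmax,ss = C₀·R ≈ 1.171 × 3.5575 ≈ 4.166 mg/L.
Peak 4.2 mg/L vs MTC 4 mg/L: exceeds toxic threshold.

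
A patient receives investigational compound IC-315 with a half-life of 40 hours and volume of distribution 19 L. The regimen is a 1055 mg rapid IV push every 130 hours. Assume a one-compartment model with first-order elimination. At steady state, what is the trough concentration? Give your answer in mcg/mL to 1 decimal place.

6.5 mcg/mL

τ/t½ = 130/40 ≈ 3.25, so fraction remaining f = (1/2)^(130/40) ≈ 0.1051.
Single-dose peak C₀ = D/Vd = 1055/19 ≈ 55.526 mcg/mL.
Steady-state trough Cmin,ss = C₀·f/(1−f) ≈ 55.526 × 0.1051/0.8949 ≈ 6.521 mcg/mL.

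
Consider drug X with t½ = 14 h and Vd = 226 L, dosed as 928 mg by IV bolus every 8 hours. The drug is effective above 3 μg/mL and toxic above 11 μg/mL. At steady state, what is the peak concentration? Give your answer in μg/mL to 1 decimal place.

Over one 8-h interval, 8/14 ≈ 0.57143 half-lives elapse, leaving f ≈ 0.6730 of each dose.
Accumulation ratio R = 1/(1 − f) ≈ 1/0.3270 ≈ 3.0581.
Each bolus raises the concentration by D/Vd = 928/226 ≈ 4.106 μg/mL.
Steady-state peak Cmax,ss = C₀·R ≈ 4.106 × 3.0581 ≈ 12.557 μg/mL.
Peak 12.6 μg/mL vs MTC 11 μg/mL: exceeds toxic threshold.

12.6 μg/mL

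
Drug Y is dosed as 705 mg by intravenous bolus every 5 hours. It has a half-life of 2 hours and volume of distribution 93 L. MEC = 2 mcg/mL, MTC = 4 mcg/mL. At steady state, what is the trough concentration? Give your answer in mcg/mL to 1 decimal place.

Over one 5-h interval, 5/2 ≈ 2.5 half-lives elapse, leaving f ≈ 0.1768 of each dose.
Accumulation ratio R = 1/(1 − f) ≈ 1/0.8232 ≈ 1.2148.
Each bolus raises the concentration by D/Vd = 705/93 ≈ 7.581 mcg/mL.
Steady-state peak Cmax,ss = C₀·R ≈ 7.581 × 1.2148 ≈ 9.209 mcg/mL.
Steady-state trough Cmin,ss = Cmax,ss·f ≈ 9.209 × 0.1768 ≈ 1.628 mcg/mL.
Trough 1.6 mcg/mL vs MEC 2 mcg/mL: subtherapeutic.

1.6 mcg/mL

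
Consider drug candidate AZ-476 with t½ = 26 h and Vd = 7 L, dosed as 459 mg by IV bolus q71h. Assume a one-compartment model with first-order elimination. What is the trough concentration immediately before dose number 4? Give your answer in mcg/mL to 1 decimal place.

11.6 mcg/mL

f = (1/2)^(τ/t½) = (1/2)^(71/26) ≈ 0.1506.
C₀ = D/Vd = 459/7 ≈ 65.571 mcg/mL.
Before the 4th dose, 3 doses have been given. Superposition: Cmin = C₀·(f + f² + … + f^3).
≈ 65.571 × (0.1506 + 0.0227 + 0.0034) ≈ 65.571 × 0.1767 ≈ 11.586 mcg/mL.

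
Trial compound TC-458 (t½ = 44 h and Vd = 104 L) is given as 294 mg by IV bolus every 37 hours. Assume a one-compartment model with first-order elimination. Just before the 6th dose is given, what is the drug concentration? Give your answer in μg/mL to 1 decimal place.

f = (1/2)^(τ/t½) = (1/2)^(37/44) ≈ 0.5583.
C₀ = D/Vd = 294/104 ≈ 2.827 μg/mL.
Before the 6th dose, 5 doses have been given. Superposition: Cmin = C₀·(f + f² + … + f^5).
≈ 2.827 × (0.5583 + 0.3117 + 0.1740 + 0.0972 + 0.0542) ≈ 2.827 × 1.1954 ≈ 3.379 μg/mL.

3.4 μg/mL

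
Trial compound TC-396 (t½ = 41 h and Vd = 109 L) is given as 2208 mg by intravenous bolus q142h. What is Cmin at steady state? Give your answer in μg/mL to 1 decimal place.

2.0 μg/mL

τ/t½ = 142/41 ≈ 3.4634, so fraction remaining f = (1/2)^(142/41) ≈ 0.0907.
At steady state, accumulation factor R = 1/(1 − e^(−kτ)) ≈ 1.0997.
Single-dose peak C₀ = D/Vd = 2208/109 ≈ 20.257 μg/mL.
Cmax,ss = C₀/(1 − f) ≈ 20.257/0.9093 ≈ 22.278 μg/mL.
Steady-state trough Cmin,ss = Cmax,ss·f ≈ 22.278 × 0.0907 ≈ 2.021 μg/mL.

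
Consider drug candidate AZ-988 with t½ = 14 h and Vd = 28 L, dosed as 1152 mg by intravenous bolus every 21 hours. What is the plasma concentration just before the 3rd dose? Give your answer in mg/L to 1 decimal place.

f = (1/2)^(τ/t½) = (1/2)^(21/14) ≈ 0.3536.
C₀ = D/Vd = 1152/28 ≈ 41.143 mg/L.
Before the 3rd dose, 2 doses have been given. Superposition: Cmin = C₀·(f + f²).
≈ 41.143 × (0.3536 + 0.1250) ≈ 41.143 × 0.4786 ≈ 19.691 mg/L.

19.7 mg/L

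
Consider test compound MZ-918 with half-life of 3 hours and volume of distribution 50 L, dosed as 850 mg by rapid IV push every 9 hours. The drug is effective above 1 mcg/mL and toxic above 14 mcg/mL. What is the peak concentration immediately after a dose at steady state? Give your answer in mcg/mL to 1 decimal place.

19.4 mcg/mL

The dosing interval is 3 half-lives, so f = 2^(−3) = 0.125.
At steady state, R = 1/(1 − 0.125) = 8/7.
Single-dose peak C₀ = D/Vd = 850/50 = 17 mcg/mL.
Steady-state peak Cmax,ss = C₀·R = 17 × 8/7 ≈ 19.429 mcg/mL.
Peak 19.4 mcg/mL vs MTC 14 mcg/mL: exceeds toxic threshold.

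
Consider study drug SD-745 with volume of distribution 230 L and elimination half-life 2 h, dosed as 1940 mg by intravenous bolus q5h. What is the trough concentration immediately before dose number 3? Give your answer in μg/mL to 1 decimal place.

1.8 μg/mL

f = (1/2)^(τ/t½) = (1/2)^(5/2) ≈ 0.1768.
C₀ = D/Vd = 1940/230 ≈ 8.435 μg/mL.
Before the 3rd dose, 2 doses have been given. Superposition: Cmin = C₀·(f + f²).
≈ 8.435 × (0.1768 + 0.0313) ≈ 8.435 × 0.2081 ≈ 1.755 μg/mL.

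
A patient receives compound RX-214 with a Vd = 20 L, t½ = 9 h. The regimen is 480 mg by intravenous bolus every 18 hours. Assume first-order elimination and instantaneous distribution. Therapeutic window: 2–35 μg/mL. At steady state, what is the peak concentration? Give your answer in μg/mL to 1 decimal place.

The dosing interval is 2 half-lives, so f = 2^(−2) = 0.25.
Accumulation ratio R = 1/(1 − f) = 1/0.75 = 4/3.
Single-dose peak C₀ = D/Vd = 480/20 = 24 μg/mL.
Steady-state peak Cmax,ss = C₀·R = 24 × 4/3 ≈ 32.000 μg/mL.
Peak 32.0 μg/mL vs MTC 35 μg/mL: below toxic threshold.

32.0 μg/mL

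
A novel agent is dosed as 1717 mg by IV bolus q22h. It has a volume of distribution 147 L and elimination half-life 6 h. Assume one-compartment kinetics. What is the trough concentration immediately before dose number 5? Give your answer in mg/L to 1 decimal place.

1.0 mg/L

f = (1/2)^(τ/t½) = (1/2)^(22/6) ≈ 0.0787.
C₀ = D/Vd = 1717/147 ≈ 11.680 mg/L.
Before the 5th dose, 4 doses have been given. Superposition: Cmin = C₀·(f + f² + … + f^4).
≈ 11.680 × (0.0787 + 0.0062 + 0.0005 + 0.0000) ≈ 11.680 × 0.0854 ≈ 0.997 mg/L.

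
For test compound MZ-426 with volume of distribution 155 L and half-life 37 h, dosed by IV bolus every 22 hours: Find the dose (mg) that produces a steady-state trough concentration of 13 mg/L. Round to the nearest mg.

τ/t½ = 22/37 ≈ 0.59459, so f = (1/2)^(22/37) ≈ 0.662231.
Cmin,ss = (D/Vd)·f/(1−f), so D = Cmin,ss·Vd·(1−f)/f.
D = 13 × 155 × (1−f)/f ≈ 13 × 155 × 0.51005 ≈ 1027.75 mg.

1028 mg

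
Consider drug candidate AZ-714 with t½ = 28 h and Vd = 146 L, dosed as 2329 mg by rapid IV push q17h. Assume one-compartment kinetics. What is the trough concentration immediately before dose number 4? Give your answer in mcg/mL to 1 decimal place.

21.9 mcg/mL

f = (1/2)^(τ/t½) = (1/2)^(17/28) ≈ 0.6565.
C₀ = D/Vd = 2329/146 ≈ 15.952 mcg/mL.
Before the 4th dose, 3 doses have been given. Superposition: Cmin = C₀·(f + f² + … + f^3).
≈ 15.952 × (0.6565 + 0.4310 + 0.2829) ≈ 15.952 × 1.3704 ≈ 21.861 mcg/mL.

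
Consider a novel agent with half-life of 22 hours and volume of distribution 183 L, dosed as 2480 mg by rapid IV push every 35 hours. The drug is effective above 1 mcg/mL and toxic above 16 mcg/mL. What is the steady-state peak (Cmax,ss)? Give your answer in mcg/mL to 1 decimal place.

20.3 mcg/mL

τ/t½ = 35/22 ≈ 1.5909, so fraction remaining f = (1/2)^(35/22) ≈ 0.3320.
Accumulation ratio R = 1/(1 − f) ≈ 1/0.6680 ≈ 1.4970.
Single-dose peak C₀ = D/Vd = 2480/183 ≈ 13.552 mcg/mL.
Cmax,ss = C₀/(1 − f) ≈ 13.552/0.6680 ≈ 20.287 mcg/mL.
Peak 20.3 mcg/mL vs MTC 16 mcg/mL: exceeds toxic threshold.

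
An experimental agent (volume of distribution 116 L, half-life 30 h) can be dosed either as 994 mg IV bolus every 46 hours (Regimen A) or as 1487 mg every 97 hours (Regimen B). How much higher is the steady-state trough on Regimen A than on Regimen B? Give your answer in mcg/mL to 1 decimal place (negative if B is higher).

Regimen A: f = (1/2)^(46/30) ≈ 0.3455; Cmin,ss = (994/116)·f/(1−f) ≈ 4.523 mcg/mL.
Regimen B: f = (1/2)^(97/30) ≈ 0.1063; Cmin,ss = (1487/116)·f/(1−f) ≈ 1.525 mcg/mL.
Difference ≈ 4.523 − 1.525 ≈ 2.998 mcg/mL.

3.0 mcg/mL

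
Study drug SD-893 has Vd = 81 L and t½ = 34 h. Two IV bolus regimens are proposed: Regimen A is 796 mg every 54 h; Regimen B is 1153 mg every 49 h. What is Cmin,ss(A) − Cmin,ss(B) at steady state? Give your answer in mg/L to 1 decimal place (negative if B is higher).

-3.4 mg/L

Regimen A: f = (1/2)^(54/34) ≈ 0.3326; Cmin,ss = (796/81)·f/(1−f) ≈ 4.897 mg/L.
Regimen B: f = (1/2)^(49/34) ≈ 0.3683; Cmin,ss = (1153/81)·f/(1−f) ≈ 8.299 mg/L.
Difference ≈ 4.897 − 8.299 ≈ -3.402 mg/L.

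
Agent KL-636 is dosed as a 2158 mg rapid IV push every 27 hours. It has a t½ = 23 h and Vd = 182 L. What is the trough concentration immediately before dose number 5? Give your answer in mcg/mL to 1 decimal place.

f = (1/2)^(τ/t½) = (1/2)^(27/23) ≈ 0.4432.
C₀ = D/Vd = 2158/182 ≈ 11.857 mcg/mL.
Before the 5th dose, 4 doses have been given. Superposition: Cmin = C₀·(f + f² + … + f^4).
≈ 11.857 × (0.4432 + 0.1964 + 0.0871 + 0.0386) ≈ 11.857 × 0.7653 ≈ 9.074 mcg/mL.

9.1 mcg/mL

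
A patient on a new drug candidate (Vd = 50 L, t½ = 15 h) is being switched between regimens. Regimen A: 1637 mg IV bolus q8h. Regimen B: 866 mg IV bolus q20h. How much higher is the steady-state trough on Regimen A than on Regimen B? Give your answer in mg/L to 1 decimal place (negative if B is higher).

61.8 mg/L

Regimen A: f = (1/2)^(8/15) ≈ 0.6910; Cmin,ss = (1637/50)·f/(1−f) ≈ 73.215 mg/L.
Regimen B: f = (1/2)^(20/15) ≈ 0.3969; Cmin,ss = (866/50)·f/(1−f) ≈ 11.398 mg/L.
Difference ≈ 73.215 − 11.398 ≈ 61.817 mg/L.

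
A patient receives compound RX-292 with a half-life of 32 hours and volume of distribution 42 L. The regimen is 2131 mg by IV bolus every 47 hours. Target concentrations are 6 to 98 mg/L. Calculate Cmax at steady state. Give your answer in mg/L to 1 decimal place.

79.4 mg/L

Over one 47-h interval, 47/32 ≈ 1.4688 half-lives elapse, leaving f ≈ 0.3613 of each dose.
At steady state, accumulation factor R = 1/(1 − e^(−kτ)) ≈ 1.5657.
Single-dose peak C₀ = D/Vd = 2131/42 ≈ 50.738 mg/L.
Steady-state peak Cmax,ss = C₀·R ≈ 50.738 × 1.5657 ≈ 79.440 mg/L.
Peak 79.4 mg/L vs MTC 98 mg/L: below toxic threshold.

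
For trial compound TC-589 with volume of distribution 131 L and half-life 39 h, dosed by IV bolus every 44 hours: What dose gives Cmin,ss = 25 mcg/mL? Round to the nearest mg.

τ/t½ = 44/39 ≈ 1.1282, so f = (1/2)^(44/39) ≈ 0.457485.
Cmin,ss = (D/Vd)·f/(1−f), so D = Cmin,ss·Vd·(1−f)/f.
D = 25 × 131 × (1−f)/f ≈ 25 × 131 × 1.18586 ≈ 3883.69 mg.

3884 mg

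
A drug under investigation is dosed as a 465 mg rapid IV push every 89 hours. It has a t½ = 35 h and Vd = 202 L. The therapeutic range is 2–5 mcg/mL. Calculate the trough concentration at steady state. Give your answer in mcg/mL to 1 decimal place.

Over one 89-h interval, 89/35 ≈ 2.5429 half-lives elapse, leaving f ≈ 0.1716 of each dose.
Accumulation ratio R = 1/(1 − f) ≈ 1/0.8284 ≈ 1.2071.
Single-dose peak C₀ = D/Vd = 465/202 ≈ 2.302 mcg/mL.
Steady-state peak Cmax,ss = C₀·R ≈ 2.302 × 1.2071 ≈ 2.779 mcg/mL.
One interval later, Cmin,ss = Cmax,ss·e^(−kτ) ≈ 2.779 × 0.1716 ≈ 0.477 mcg/mL.
Trough 0.5 mcg/mL vs MEC 2 mcg/mL: subtherapeutic.

0.5 mcg/mL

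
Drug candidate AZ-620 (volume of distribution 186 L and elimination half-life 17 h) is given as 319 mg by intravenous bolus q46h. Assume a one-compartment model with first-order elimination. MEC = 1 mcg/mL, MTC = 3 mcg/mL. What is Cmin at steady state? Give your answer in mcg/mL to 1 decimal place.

0.3 mcg/mL

τ/t½ = 46/17 ≈ 2.7059, so fraction remaining f = (1/2)^(46/17) ≈ 0.1533.
Each bolus raises the concentration by D/Vd = 319/186 ≈ 1.715 mcg/mL.
Steady-state trough Cmin,ss = C₀·f/(1−f) ≈ 1.715 × 0.1533/0.8467 ≈ 0.311 mcg/mL.
Trough 0.3 mcg/mL vs MEC 1 mcg/mL: subtherapeutic.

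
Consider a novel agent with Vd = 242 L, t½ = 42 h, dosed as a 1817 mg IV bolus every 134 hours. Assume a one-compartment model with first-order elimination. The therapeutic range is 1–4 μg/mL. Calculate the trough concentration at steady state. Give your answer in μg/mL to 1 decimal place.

0.9 μg/mL

τ/t½ = 134/42 ≈ 3.1905, so fraction remaining f = (1/2)^(134/42) ≈ 0.1095.
Accumulation ratio R = 1/(1 − f) ≈ 1/0.8905 ≈ 1.1230.
Each bolus raises the concentration by D/Vd = 1817/242 ≈ 7.508 μg/mL.
Cmax,ss = C₀/(1 − f) ≈ 7.508/0.8905 ≈ 8.431 μg/mL.
Steady-state trough Cmin,ss = Cmax,ss·f ≈ 8.431 × 0.1095 ≈ 0.923 μg/mL.
Trough 0.9 μg/mL vs MEC 1 μg/mL: subtherapeutic.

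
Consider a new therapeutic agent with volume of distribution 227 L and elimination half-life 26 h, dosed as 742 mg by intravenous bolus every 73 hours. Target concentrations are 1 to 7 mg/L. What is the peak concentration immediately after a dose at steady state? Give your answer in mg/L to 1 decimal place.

3.8 mg/L

Over one 73-h interval, 73/26 ≈ 2.8077 half-lives elapse, leaving f ≈ 0.1428 of each dose.
Accumulation ratio R = 1/(1 − f) ≈ 1/0.8572 ≈ 1.1666.
Each bolus raises the concentration by D/Vd = 742/227 ≈ 3.269 mg/L.
Steady-state peak Cmax,ss = C₀·R ≈ 3.269 × 1.1666 ≈ 3.814 mg/L.
Peak 3.8 mg/L vs MTC 7 mg/L: below toxic threshold.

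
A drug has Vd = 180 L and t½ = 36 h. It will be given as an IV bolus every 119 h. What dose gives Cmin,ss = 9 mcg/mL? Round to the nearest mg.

τ/t½ = 119/36 ≈ 3.3056, so f = (1/2)^(119/36) ≈ 0.101141.
Cmin,ss = (D/Vd)·f/(1−f), so D = Cmin,ss·Vd·(1−f)/f.
D = 9 × 180 × (1−f)/f ≈ 9 × 180 × 8.88719 ≈ 14397.25 mg.

14397 mg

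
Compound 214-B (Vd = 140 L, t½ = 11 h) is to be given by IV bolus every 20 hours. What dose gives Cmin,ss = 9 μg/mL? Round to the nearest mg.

3183 mg

τ/t½ = 20/11 ≈ 1.8182, so f = (1/2)^(20/11) ≈ 0.283578.
Cmin,ss = (D/Vd)·f/(1−f), so D = Cmin,ss·Vd·(1−f)/f.
D = 9 × 140 × (1−f)/f ≈ 9 × 140 × 2.52637 ≈ 3183.23 mg.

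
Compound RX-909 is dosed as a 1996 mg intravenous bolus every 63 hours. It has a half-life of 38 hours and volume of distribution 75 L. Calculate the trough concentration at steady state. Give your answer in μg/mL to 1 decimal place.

12.3 μg/mL

Over one 63-h interval, 63/38 ≈ 1.6579 half-lives elapse, leaving f ≈ 0.3169 of each dose.
Accumulation ratio R = 1/(1 − f) ≈ 1/0.6831 ≈ 1.4639.
Single-dose peak C₀ = D/Vd = 1996/75 ≈ 26.613 μg/mL.
Steady-state peak Cmax,ss = C₀·R ≈ 26.613 × 1.4639 ≈ 38.959 μg/mL.
One interval later, Cmin,ss = Cmax,ss·e^(−kτ) ≈ 38.959 × 0.3169 ≈ 12.346 μg/mL.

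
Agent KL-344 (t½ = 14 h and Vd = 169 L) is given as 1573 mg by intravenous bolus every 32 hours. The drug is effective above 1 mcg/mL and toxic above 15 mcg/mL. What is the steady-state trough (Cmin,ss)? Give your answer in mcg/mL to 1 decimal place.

2.4 mcg/mL

k = ln2/t½ = ln2/14 ≈ 0.049511 h⁻¹; fraction remaining f = e^(−kτ) = e^(−0.049511×32) ≈ 0.2051.
Accumulation ratio R = 1/(1 − f) ≈ 1/0.7949 ≈ 1.2580.
Single-dose peak C₀ = D/Vd = 1573/169 ≈ 9.308 mcg/mL.
Cmax,ss = C₀/(1 − f) ≈ 9.308/0.7949 ≈ 11.710 mcg/mL.
One interval later, Cmin,ss = Cmax,ss·e^(−kτ) ≈ 11.710 × 0.2051 ≈ 2.402 mcg/mL.
Trough 2.4 mcg/mL vs MEC 1 mcg/mL: adequate.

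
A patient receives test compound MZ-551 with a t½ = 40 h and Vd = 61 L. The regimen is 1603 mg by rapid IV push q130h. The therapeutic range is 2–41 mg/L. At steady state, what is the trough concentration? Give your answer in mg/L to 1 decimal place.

3.1 mg/L

τ/t½ = 130/40 ≈ 3.25, so fraction remaining f = (1/2)^(130/40) ≈ 0.1051.
Single-dose peak C₀ = D/Vd = 1603/61 ≈ 26.279 mg/L.
Steady-state trough Cmin,ss = C₀·f/(1−f) ≈ 26.279 × 0.1051/0.8949 ≈ 3.086 mg/L.
Trough 3.1 mg/L vs MEC 2 mg/L: adequate.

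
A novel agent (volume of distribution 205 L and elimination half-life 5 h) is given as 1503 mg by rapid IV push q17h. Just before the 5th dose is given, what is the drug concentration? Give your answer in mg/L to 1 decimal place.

f = (1/2)^(τ/t½) = (1/2)^(17/5) ≈ 0.0947.
C₀ = D/Vd = 1503/205 ≈ 7.332 mg/L.
Before the 5th dose, 4 doses have been given. Superposition: Cmin = C₀·(f + f² + … + f^4).
≈ 7.332 × (0.0947 + 0.0090 + 0.0008 + 0.0001) ≈ 7.332 × 0.1046 ≈ 0.767 mg/L.

0.8 mg/L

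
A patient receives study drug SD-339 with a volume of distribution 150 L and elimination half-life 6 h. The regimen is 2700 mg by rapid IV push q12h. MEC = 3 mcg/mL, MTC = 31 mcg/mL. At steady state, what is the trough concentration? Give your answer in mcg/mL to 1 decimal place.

6.0 mcg/mL

The dosing interval is 2 half-lives, so f = 2^(−2) = 0.25.
Accumulation ratio R = 1/(1 − f) = 1/0.75 = 4/3.
Single-dose peak C₀ = D/Vd = 2700/150 = 18 mcg/mL.
Steady-state peak Cmax,ss = C₀·R = 18 × 4/3 ≈ 24.000 mcg/mL.
Steady-state trough Cmin,ss = Cmax,ss·f ≈ 24.000 × 0.25 ≈ 6.000 mcg/mL.
Trough 6.0 mcg/mL vs MEC 3 mcg/mL: adequate.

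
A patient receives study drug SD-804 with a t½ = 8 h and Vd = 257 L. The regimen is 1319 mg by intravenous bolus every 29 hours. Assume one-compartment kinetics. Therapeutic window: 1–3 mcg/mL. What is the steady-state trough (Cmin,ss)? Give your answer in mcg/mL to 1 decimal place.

Over one 29-h interval, 29/8 ≈ 3.625 half-lives elapse, leaving f ≈ 0.0811 of each dose.
Accumulation ratio R = 1/(1 − f) ≈ 1/0.9189 ≈ 1.0883.
Each bolus raises the concentration by D/Vd = 1319/257 ≈ 5.132 mcg/mL.
Steady-state peak Cmax,ss = C₀·R ≈ 5.132 × 1.0883 ≈ 5.585 mcg/mL.
Steady-state trough Cmin,ss = Cmax,ss·f ≈ 5.585 × 0.0811 ≈ 0.453 mcg/mL.
Trough 0.5 mcg/mL vs MEC 1 mcg/mL: subtherapeutic.

0.5 mcg/mL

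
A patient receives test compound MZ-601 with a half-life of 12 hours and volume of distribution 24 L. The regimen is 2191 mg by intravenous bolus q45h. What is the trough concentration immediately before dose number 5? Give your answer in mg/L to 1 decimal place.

f = (1/2)^(τ/t½) = (1/2)^(45/12) ≈ 0.0743.
C₀ = D/Vd = 2191/24 ≈ 91.292 mg/L.
Before the 5th dose, 4 doses have been given. Superposition: Cmin = C₀·(f + f² + … + f^4).
≈ 91.292 × (0.0743 + 0.0055 + 0.0004 + 0.0000) ≈ 91.292 × 0.0802 ≈ 7.322 mg/L.

7.3 mg/L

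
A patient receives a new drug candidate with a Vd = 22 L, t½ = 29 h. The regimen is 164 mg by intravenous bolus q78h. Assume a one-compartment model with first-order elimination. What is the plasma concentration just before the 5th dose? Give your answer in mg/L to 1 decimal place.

f = (1/2)^(τ/t½) = (1/2)^(78/29) ≈ 0.1550.
C₀ = D/Vd = 164/22 ≈ 7.455 mg/L.
Before the 5th dose, 4 doses have been given. Superposition: Cmin = C₀·(f + f² + … + f^4).
≈ 7.455 × (0.1550 + 0.0240 + 0.0037 + 0.0006) ≈ 7.455 × 0.1833 ≈ 1.367 mg/L.

1.4 mg/L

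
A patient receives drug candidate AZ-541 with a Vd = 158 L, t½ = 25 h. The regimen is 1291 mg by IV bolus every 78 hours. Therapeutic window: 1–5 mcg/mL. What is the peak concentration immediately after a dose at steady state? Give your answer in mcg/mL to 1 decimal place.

k = ln2/t½ = ln2/25 ≈ 0.027726 h⁻¹; fraction remaining f = e^(−kτ) = e^(−0.027726×78) ≈ 0.1150.
At steady state, accumulation factor R = 1/(1 − e^(−kτ)) ≈ 1.1299.
Single-dose peak C₀ = D/Vd = 1291/158 ≈ 8.171 mcg/mL.
Steady-state peak Cmax,ss = C₀·R ≈ 8.171 × 1.1299 ≈ 9.232 mcg/mL.
Peak 9.2 mcg/mL vs MTC 5 mcg/mL: exceeds toxic threshold.

9.2 mcg/mL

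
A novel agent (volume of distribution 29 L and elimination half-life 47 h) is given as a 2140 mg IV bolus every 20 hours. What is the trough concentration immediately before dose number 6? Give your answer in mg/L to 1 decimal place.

165.9 mg/L

f = (1/2)^(τ/t½) = (1/2)^(20/47) ≈ 0.7446.
C₀ = D/Vd = 2140/29 ≈ 73.793 mg/L.
Before the 6th dose, 5 doses have been given. Superposition: Cmin = C₀·(f + f² + … + f^5).
≈ 73.793 × (0.7446 + 0.5544 + 0.4128 + 0.3074 + 0.2289) ≈ 73.793 × 2.2481 ≈ 165.894 mg/L.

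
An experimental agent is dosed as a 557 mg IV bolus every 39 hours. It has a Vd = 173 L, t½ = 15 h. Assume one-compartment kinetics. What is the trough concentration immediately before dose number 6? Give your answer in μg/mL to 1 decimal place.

0.6 μg/mL

f = (1/2)^(τ/t½) = (1/2)^(39/15) ≈ 0.1649.
C₀ = D/Vd = 557/173 ≈ 3.220 μg/mL.
Before the 6th dose, 5 doses have been given. Superposition: Cmin = C₀·(f + f² + … + f^5).
≈ 3.220 × (0.1649 + 0.0272 + 0.0045 + 0.0007 + 0.0001) ≈ 3.220 × 0.1974 ≈ 0.636 μg/mL.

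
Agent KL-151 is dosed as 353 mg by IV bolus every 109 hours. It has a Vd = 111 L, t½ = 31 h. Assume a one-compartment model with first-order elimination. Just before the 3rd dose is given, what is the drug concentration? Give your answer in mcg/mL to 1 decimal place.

0.3 mcg/mL

f = (1/2)^(τ/t½) = (1/2)^(109/31) ≈ 0.0874.
C₀ = D/Vd = 353/111 ≈ 3.180 mcg/mL.
Before the 3rd dose, 2 doses have been given. Superposition: Cmin = C₀·(f + f²).
≈ 3.180 × (0.0874 + 0.0076) ≈ 3.180 × 0.0950 ≈ 0.302 mcg/mL.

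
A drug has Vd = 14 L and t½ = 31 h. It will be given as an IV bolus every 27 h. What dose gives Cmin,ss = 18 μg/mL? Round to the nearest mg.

209 mg

τ/t½ = 27/31 ≈ 0.87097, so f = (1/2)^(27/31) ≈ 0.546780.
Cmin,ss = (D/Vd)·f/(1−f), so D = Cmin,ss·Vd·(1−f)/f.
D = 18 × 14 × (1−f)/f ≈ 18 × 14 × 0.82889 ≈ 208.88 mg.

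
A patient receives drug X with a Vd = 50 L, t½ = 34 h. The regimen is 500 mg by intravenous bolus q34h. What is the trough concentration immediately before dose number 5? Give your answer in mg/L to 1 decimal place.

f = (1/2)^(τ/t½) = (1/2)^(34/34) ≈ 0.5000.
C₀ = D/Vd = 500/50 ≈ 10.000 mg/L.
Before the 5th dose, 4 doses have been given. Superposition: Cmin = C₀·(f + f² + … + f^4).
≈ 10.000 × (0.5000 + 0.2500 + 0.1250 + 0.0625) ≈ 10.000 × 0.9375 ≈ 9.375 mg/L.

9.4 mg/L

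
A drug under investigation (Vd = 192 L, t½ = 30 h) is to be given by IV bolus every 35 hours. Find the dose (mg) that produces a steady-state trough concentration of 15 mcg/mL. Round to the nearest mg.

3585 mg

τ/t½ = 35/30 ≈ 1.1667, so f = (1/2)^(35/30) ≈ 0.445449.
Cmin,ss = (D/Vd)·f/(1−f), so D = Cmin,ss·Vd·(1−f)/f.
D = 15 × 192 × (1−f)/f ≈ 15 × 192 × 1.24493 ≈ 3585.40 mg.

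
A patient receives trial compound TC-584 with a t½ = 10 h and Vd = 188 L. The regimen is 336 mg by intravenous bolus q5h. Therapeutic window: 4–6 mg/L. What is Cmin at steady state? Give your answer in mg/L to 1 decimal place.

4.3 mg/L

k = ln2/t½ = ln2/10 ≈ 0.069315 h⁻¹; fraction remaining f = e^(−kτ) = e^(−0.069315×5) ≈ 0.7071.
Accumulation ratio R = 1/(1 − f) ≈ 1/0.2929 ≈ 3.4141.
Single-dose peak C₀ = D/Vd = 336/188 ≈ 1.787 mg/L.
Steady-state peak Cmax,ss = C₀·R ≈ 1.787 × 3.4141 ≈ 6.101 mg/L.
One interval later, Cmin,ss = Cmax,ss·e^(−kτ) ≈ 6.101 × 0.7071 ≈ 4.314 mg/L.
Trough 4.3 mg/L vs MEC 4 mg/L: adequate.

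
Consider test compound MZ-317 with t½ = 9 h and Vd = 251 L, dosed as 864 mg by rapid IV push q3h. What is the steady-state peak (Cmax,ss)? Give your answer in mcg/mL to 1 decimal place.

16.7 mcg/mL

k = ln2/t½ = ln2/9 ≈ 0.077016 h⁻¹; fraction remaining f = e^(−kτ) = e^(−0.077016×3) ≈ 0.7937.
At steady state, accumulation factor R = 1/(1 − e^(−kτ)) ≈ 4.8473.
Single-dose peak C₀ = D/Vd = 864/251 ≈ 3.442 mcg/mL.
Steady-state peak Cmax,ss = C₀·R ≈ 3.442 × 4.8473 ≈ 16.684 mcg/mL.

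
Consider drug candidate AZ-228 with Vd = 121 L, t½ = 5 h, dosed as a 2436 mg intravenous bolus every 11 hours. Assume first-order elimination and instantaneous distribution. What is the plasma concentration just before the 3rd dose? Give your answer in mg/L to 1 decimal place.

5.3 mg/L

f = (1/2)^(τ/t½) = (1/2)^(11/5) ≈ 0.2176.
C₀ = D/Vd = 2436/121 ≈ 20.132 mg/L.
Before the 3rd dose, 2 doses have been given. Superposition: Cmin = C₀·(f + f²).
≈ 20.132 × (0.2176 + 0.0473) ≈ 20.132 × 0.2649 ≈ 5.333 mg/L.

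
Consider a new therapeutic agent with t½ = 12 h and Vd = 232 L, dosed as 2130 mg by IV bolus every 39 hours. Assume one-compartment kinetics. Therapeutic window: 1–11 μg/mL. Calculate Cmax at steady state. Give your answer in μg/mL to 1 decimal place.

Over one 39-h interval, 39/12 ≈ 3.25 half-lives elapse, leaving f ≈ 0.1051 of each dose.
At steady state, accumulation factor R = 1/(1 − e^(−kτ)) ≈ 1.1174.
Single-dose peak C₀ = D/Vd = 2130/232 ≈ 9.181 μg/mL.
Steady-state peak Cmax,ss = C₀·R ≈ 9.181 × 1.1174 ≈ 10.259 μg/mL.
Peak 10.3 μg/mL vs MTC 11 μg/mL: below toxic threshold.

10.3 μg/mL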